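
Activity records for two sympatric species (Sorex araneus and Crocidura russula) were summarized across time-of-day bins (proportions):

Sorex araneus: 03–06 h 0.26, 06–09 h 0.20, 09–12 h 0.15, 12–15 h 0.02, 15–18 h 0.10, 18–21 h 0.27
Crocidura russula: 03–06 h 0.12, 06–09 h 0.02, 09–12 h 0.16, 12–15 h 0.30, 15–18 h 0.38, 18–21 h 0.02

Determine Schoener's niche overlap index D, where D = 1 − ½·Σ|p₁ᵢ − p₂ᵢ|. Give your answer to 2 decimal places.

Σ|p₁ᵢ − p₂ᵢ| = 0.14 + 0.18 + 0.01 + 0.28 + 0.28 + 0.25 = 1.14
D = 1 − ½ × 1.14 = 1 − 0.570 = 0.4300

0.43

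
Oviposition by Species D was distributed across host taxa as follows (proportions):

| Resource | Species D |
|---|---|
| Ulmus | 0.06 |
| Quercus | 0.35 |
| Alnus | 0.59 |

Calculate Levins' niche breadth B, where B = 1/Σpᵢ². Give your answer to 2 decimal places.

2.11

Σpᵢ² = 0.06² + 0.35² + 0.59² = 0.0036 + 0.1225 + 0.3481 = 0.4742
B = 1 / 0.4742 = 2.1088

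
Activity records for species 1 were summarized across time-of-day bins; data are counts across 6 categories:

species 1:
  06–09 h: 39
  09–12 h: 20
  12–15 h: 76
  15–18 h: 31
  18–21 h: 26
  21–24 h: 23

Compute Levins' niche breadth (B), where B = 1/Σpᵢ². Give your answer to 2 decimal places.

Proportions for species 1 (n=215): 39/215=0.1814, 20/215=0.0930, 76/215=0.3535, 31/215=0.1442, 26/215=0.1209, 23/215=0.1070
Σpᵢ² = 0.1814² + 0.0930² + 0.3535² + 0.1442² + 0.1209² + 0.1070² = 0.032906 + 0.008649 + 0.124962 + 0.020794 + 0.014617 + 0.011449 = 0.213377
B = 1 / 0.213377 = 4.6865

4.69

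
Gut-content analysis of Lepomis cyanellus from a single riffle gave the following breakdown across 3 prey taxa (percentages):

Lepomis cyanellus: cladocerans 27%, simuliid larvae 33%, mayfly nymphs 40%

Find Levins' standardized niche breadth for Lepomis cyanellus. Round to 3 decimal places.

0.963

Convert percentages to proportions (divide by 100).
Σpᵢ² = 0.27² + 0.33² + 0.40² = 0.0729 + 0.1089 + 0.1600 = 0.3418
B = 1 / 0.3418 = 2.92569
Bₛ = (B − 1)/(n − 1) = (2.92569 − 1)/(3 − 1) = 1.92569/2 = 0.96285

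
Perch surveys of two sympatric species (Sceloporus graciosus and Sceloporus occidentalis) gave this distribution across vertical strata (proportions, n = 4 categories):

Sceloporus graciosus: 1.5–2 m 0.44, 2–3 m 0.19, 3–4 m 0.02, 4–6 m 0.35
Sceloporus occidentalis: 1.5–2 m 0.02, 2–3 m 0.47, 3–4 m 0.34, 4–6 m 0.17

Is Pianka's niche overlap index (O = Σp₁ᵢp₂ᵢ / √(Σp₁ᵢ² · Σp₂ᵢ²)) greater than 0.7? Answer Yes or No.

Σ p₁ᵢp₂ᵢ = 0.0088 + 0.0893 + 0.0068 + 0.0595 = 0.1644
Σp_1ᵢ² = 0.44² + 0.19² + 0.02² + 0.35² = 0.1936 + 0.0361 + 0.0004 + 0.1225 = 0.3526
Σp_2ᵢ² = 0.02² + 0.47² + 0.34² + 0.17² = 0.0004 + 0.2209 + 0.1156 + 0.0289 = 0.3658
O = 0.1644 / √(0.3526 × 0.3658) = 0.1644 / 0.35914 = 0.4578
O = 0.4578 < 0.7 → No.

No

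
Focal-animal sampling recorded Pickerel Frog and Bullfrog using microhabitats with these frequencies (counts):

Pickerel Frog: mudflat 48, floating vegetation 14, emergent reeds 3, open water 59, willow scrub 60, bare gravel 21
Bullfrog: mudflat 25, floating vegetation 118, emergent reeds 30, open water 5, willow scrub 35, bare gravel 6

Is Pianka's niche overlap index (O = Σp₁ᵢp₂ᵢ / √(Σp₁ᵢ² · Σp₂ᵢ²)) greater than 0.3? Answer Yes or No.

Yes

Proportions for Pickerel Frog (n=205): 48/205=0.2341, 14/205=0.0683, 3/205=0.0146, 59/205=0.2878, 60/205=0.2927, 21/205=0.1024
Proportions for Bullfrog (n=219): 25/219=0.1142, 118/219=0.5388, 30/219=0.1370, 5/219=0.0228, 35/219=0.1598, 6/219=0.0274
Σ p₁ᵢp₂ᵢ = 0.026734 + 0.036800 + 0.002000 + 0.006562 + 0.046773 + 0.002806 = 0.121675
Σp_1ᵢ² = 0.2341² + 0.0683² + 0.0146² + 0.2878² + 0.2927² + 0.1024² = 0.054803 + 0.004665 + 0.000213 + 0.082829 + 0.085673 + 0.010486 = 0.238669
Σp_2ᵢ² = 0.1142² + 0.5388² + 0.1370² + 0.0228² + 0.1598² + 0.0274² = 0.013042 + 0.290305 + 0.018769 + 0.000520 + 0.025536 + 0.000751 = 0.348923
O = 0.121675 / √(0.238669 × 0.348923) = 0.121675 / 0.2885777 = 0.4216
O = 0.4216 > 0.3 → Yes.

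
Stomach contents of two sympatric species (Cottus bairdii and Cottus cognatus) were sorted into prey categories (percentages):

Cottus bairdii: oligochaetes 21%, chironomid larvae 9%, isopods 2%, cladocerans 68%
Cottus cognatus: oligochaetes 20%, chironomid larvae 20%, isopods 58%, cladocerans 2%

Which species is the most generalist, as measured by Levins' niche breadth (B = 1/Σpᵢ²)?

Convert percentages to proportions (divide by 100).
Σp_bairᵢ² = 0.21² + 0.09² + 0.02² + 0.68² = 0.0441 + 0.0081 + 0.0004 + 0.4624 = 0.5150
B_bair = 1 / 0.5150 = 1.9417
Σp_cognᵢ² = 0.20² + 0.20² + 0.58² + 0.02² = 0.0400 + 0.0400 + 0.3364 + 0.0004 = 0.4168
B_cogn = 1 / 0.4168 = 2.3992
Highest B → broadest niche (most generalist): Cottus cognatus (B = 2.40).

Cottus cognatus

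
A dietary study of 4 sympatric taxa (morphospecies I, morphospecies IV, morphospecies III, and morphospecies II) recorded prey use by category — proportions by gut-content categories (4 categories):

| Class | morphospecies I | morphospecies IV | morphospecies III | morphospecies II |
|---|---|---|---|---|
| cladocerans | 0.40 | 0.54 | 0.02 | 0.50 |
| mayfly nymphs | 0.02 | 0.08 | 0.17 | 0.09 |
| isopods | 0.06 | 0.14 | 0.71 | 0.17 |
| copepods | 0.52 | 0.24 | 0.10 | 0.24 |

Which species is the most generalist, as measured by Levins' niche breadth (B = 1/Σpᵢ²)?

morphospecies II

Σp_Iᵢ² = 0.40² + 0.02² + 0.06² + 0.52² = 0.1600 + 0.0004 + 0.0036 + 0.2704 = 0.4344
B_I = 1 / 0.4344 = 2.3020
Σp_IVᵢ² = 0.54² + 0.08² + 0.14² + 0.24² = 0.2916 + 0.0064 + 0.0196 + 0.0576 = 0.3752
B_IV = 1 / 0.3752 = 2.6652
Σp_IIIᵢ² = 0.02² + 0.17² + 0.71² + 0.10² = 0.0004 + 0.0289 + 0.5041 + 0.0100 = 0.5434
B_III = 1 / 0.5434 = 1.8403
Σp_IIᵢ² = 0.50² + 0.09² + 0.17² + 0.24² = 0.2500 + 0.0081 + 0.0289 + 0.0576 = 0.3446
B_II = 1 / 0.3446 = 2.9019
Highest B → broadest niche (most generalist): morphospecies II (B = 2.90).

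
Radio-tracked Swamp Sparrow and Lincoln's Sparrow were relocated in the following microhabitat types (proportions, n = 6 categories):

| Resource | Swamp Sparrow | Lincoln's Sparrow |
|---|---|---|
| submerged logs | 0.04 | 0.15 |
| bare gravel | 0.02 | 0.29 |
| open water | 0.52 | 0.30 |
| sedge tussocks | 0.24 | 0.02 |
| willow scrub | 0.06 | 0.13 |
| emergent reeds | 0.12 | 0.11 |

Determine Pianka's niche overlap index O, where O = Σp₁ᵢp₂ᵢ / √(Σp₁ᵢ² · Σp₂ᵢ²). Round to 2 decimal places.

Σ p₁ᵢp₂ᵢ = 0.0060 + 0.0058 + 0.1560 + 0.0048 + 0.0078 + 0.0132 = 0.1936
Σp_1ᵢ² = 0.04² + 0.02² + 0.52² + 0.24² + 0.06² + 0.12² = 0.0016 + 0.0004 + 0.2704 + 0.0576 + 0.0036 + 0.0144 = 0.3480
Σp_2ᵢ² = 0.15² + 0.29² + 0.30² + 0.02² + 0.13² + 0.11² = 0.0225 + 0.0841 + 0.0900 + 0.0004 + 0.0169 + 0.0121 = 0.2260
O = 0.1936 / √(0.3480 × 0.2260) = 0.1936 / 0.28044 = 0.6903

0.69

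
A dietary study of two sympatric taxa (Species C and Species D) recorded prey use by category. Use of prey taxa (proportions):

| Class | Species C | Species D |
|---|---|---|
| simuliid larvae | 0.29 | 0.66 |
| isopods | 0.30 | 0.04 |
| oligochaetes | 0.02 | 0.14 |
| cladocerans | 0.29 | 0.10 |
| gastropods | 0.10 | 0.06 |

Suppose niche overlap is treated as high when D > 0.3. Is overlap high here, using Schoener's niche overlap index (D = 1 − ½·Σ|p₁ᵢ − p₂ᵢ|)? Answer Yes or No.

Yes

Σ|p₁ᵢ − p₂ᵢ| = 0.37 + 0.26 + 0.12 + 0.19 + 0.04 = 0.98
D = 1 − ½ × 0.98 = 1 − 0.490 = 0.5100
D = 0.5100 > 0.3 → Yes.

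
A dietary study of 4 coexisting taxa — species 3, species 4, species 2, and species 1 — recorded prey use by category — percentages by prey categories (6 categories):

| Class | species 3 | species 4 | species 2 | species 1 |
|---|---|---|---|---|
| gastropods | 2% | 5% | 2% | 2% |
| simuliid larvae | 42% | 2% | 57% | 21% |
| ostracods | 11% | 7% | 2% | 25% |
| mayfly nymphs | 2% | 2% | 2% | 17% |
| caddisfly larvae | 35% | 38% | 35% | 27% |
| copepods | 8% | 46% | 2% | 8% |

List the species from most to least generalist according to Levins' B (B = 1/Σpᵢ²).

Convert percentages to proportions (divide by 100).
Σp_3ᵢ² = 0.02² + 0.42² + 0.11² + 0.02² + 0.35² + 0.08² = 0.0004 + 0.1764 + 0.0121 + 0.0004 + 0.1225 + 0.0064 = 0.3182
B_3 = 1 / 0.3182 = 3.1427
Σp_4ᵢ² = 0.05² + 0.02² + 0.07² + 0.02² + 0.38² + 0.46² = 0.0025 + 0.0004 + 0.0049 + 0.0004 + 0.1444 + 0.2116 = 0.3642
B_4 = 1 / 0.3642 = 2.7457
Σp_2ᵢ² = 0.02² + 0.57² + 0.02² + 0.02² + 0.35² + 0.02² = 0.0004 + 0.3249 + 0.0004 + 0.0004 + 0.1225 + 0.0004 = 0.4490
B_2 = 1 / 0.4490 = 2.2272
Σp_1ᵢ² = 0.02² + 0.21² + 0.25² + 0.17² + 0.27² + 0.08² = 0.0004 + 0.0441 + 0.0625 + 0.0289 + 0.0729 + 0.0064 = 0.2152
B_1 = 1 / 0.2152 = 4.6468
Ranking by B (broadest → narrowest): species 1 (4.65) > species 3 (3.14) > species 4 (2.75) > species 2 (2.23)

species 1 > species 3 > species 4 > species 2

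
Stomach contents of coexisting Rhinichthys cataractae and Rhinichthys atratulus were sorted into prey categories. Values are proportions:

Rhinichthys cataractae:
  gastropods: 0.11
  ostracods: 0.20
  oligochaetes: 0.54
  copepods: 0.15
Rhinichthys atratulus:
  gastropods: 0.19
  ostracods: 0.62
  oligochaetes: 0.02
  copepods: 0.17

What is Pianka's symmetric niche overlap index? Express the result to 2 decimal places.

0.45

Σ p₁ᵢp₂ᵢ = 0.0209 + 0.1240 + 0.0108 + 0.0255 = 0.1812
Σp_1ᵢ² = 0.11² + 0.20² + 0.54² + 0.15² = 0.0121 + 0.0400 + 0.2916 + 0.0225 = 0.3662
Σp_2ᵢ² = 0.19² + 0.62² + 0.02² + 0.17² = 0.0361 + 0.3844 + 0.0004 + 0.0289 = 0.4498
O = 0.1812 / √(0.3662 × 0.4498) = 0.1812 / 0.40585 = 0.4465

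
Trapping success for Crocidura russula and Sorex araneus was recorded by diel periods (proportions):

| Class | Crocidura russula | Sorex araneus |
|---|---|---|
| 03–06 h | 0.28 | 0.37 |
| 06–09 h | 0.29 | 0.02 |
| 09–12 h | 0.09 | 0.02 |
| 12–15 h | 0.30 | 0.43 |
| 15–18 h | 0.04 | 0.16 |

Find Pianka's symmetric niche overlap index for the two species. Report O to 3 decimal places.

0.816

Σ p₁ᵢp₂ᵢ = 0.1036 + 0.0058 + 0.0018 + 0.1290 + 0.0064 = 0.2466
Σp_1ᵢ² = 0.28² + 0.29² + 0.09² + 0.30² + 0.04² = 0.0784 + 0.0841 + 0.0081 + 0.0900 + 0.0016 = 0.2622
Σp_2ᵢ² = 0.37² + 0.02² + 0.02² + 0.43² + 0.16² = 0.1369 + 0.0004 + 0.0004 + 0.1849 + 0.0256 = 0.3482
O = 0.2466 / √(0.2622 × 0.3482) = 0.2466 / 0.302156 = 0.81613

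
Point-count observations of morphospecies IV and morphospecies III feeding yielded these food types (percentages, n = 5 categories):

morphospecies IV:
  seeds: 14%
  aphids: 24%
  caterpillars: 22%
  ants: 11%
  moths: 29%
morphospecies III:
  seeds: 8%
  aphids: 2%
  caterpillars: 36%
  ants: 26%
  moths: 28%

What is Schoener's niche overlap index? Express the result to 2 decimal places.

0.71

Convert percentages to proportions (divide by 100).
Σ|p₁ᵢ − p₂ᵢ| = 0.06 + 0.22 + 0.14 + 0.15 + 0.01 = 0.58
D = 1 − ½ × 0.58 = 1 − 0.290 = 0.7100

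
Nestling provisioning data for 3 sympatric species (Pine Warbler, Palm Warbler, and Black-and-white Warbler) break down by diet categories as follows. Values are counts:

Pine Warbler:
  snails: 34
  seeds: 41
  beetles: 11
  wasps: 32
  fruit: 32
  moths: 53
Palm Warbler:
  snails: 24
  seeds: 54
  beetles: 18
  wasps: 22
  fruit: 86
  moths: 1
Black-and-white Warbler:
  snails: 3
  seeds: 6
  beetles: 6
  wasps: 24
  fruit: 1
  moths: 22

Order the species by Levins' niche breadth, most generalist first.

Pine Warbler > Palm Warbler > Black-and-white Warbler

Proportions for Pine Warbler (n=203): 34/203=0.1675, 41/203=0.2020, 11/203=0.0542, 32/203=0.1576, 32/203=0.1576, 53/203=0.2611
Proportions for Palm Warbler (n=205): 24/205=0.1171, 54/205=0.2634, 18/205=0.0878, 22/205=0.1073, 86/205=0.4195, 1/205=0.0049
Proportions for Black-and-white Warbler (n=62): 3/62=0.0484, 6/62=0.0968, 6/62=0.0968, 24/62=0.3871, 1/62=0.0161, 22/62=0.3548
Σp_Pineᵢ² = 0.1675² + 0.2020² + 0.0542² + 0.1576² + 0.1576² + 0.2611² = 0.028056 + 0.040804 + 0.002938 + 0.024838 + 0.024838 + 0.068173 = 0.189647
B_Pine = 1 / 0.189647 = 5.2730
Σp_Palmᵢ² = 0.1171² + 0.2634² + 0.0878² + 0.1073² + 0.4195² + 0.0049² = 0.013712 + 0.069380 + 0.007709 + 0.011513 + 0.175980 + 0.000024 = 0.278318
B_Palm = 1 / 0.278318 = 3.5930
Σp_Blacᵢ² = 0.0484² + 0.0968² + 0.0968² + 0.3871² + 0.0161² + 0.3548² = 0.002343 + 0.009370 + 0.009370 + 0.149846 + 0.000259 + 0.125883 = 0.297071
B_Blac = 1 / 0.297071 = 3.3662
Ranking by B (broadest → narrowest): Pine Warbler (5.27) > Palm Warbler (3.59) > Black-and-white Warbler (3.37)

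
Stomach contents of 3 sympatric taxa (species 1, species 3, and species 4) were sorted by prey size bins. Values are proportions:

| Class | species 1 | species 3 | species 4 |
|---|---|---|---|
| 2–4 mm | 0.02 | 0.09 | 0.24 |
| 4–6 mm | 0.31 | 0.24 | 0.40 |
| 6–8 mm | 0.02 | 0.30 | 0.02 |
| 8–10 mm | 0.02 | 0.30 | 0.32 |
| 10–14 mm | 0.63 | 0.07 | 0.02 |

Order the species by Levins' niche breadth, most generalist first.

Σp_1ᵢ² = 0.02² + 0.31² + 0.02² + 0.02² + 0.63² = 0.0004 + 0.0961 + 0.0004 + 0.0004 + 0.3969 = 0.4942
B_1 = 1 / 0.4942 = 2.0235
Σp_3ᵢ² = 0.09² + 0.24² + 0.30² + 0.30² + 0.07² = 0.0081 + 0.0576 + 0.0900 + 0.0900 + 0.0049 = 0.2506
B_3 = 1 / 0.2506 = 3.9904
Σp_4ᵢ² = 0.24² + 0.40² + 0.02² + 0.32² + 0.02² = 0.0576 + 0.1600 + 0.0004 + 0.1024 + 0.0004 = 0.3208
B_4 = 1 / 0.3208 = 3.1172
Ranking by B (broadest → narrowest): species 3 (3.99) > species 4 (3.12) > species 1 (2.02)

species 3 > species 4 > species 1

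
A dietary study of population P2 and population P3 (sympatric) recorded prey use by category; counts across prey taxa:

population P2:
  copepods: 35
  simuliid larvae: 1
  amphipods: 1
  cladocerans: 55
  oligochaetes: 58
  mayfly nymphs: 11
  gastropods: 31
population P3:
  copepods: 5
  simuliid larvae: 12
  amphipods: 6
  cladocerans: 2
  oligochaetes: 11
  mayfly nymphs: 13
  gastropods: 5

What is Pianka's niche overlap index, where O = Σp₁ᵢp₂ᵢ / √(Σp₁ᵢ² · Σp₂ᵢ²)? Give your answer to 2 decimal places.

Proportions for population P2 (n=192): 35/192=0.1823, 1/192=0.0052, 1/192=0.0052, 55/192=0.2865, 58/192=0.3021, 11/192=0.0573, 31/192=0.1615
Proportions for population P3 (n=54): 5/54=0.0926, 12/54=0.2222, 6/54=0.1111, 2/54=0.0370, 11/54=0.2037, 13/54=0.2407, 5/54=0.0926
Σ p₁ᵢp₂ᵢ = 0.016881 + 0.001155 + 0.000578 + 0.010601 + 0.061538 + 0.013792 + 0.014955 = 0.119500
Σp_1ᵢ² = 0.1823² + 0.0052² + 0.0052² + 0.2865² + 0.3021² + 0.0573² + 0.1615² = 0.033233 + 0.000027 + 0.000027 + 0.082082 + 0.091264 + 0.003283 + 0.026082 = 0.235998
Σp_2ᵢ² = 0.0926² + 0.2222² + 0.1111² + 0.0370² + 0.2037² + 0.2407² + 0.0926² = 0.008575 + 0.049373 + 0.012343 + 0.001369 + 0.041494 + 0.057936 + 0.008575 = 0.179665
O = 0.119500 / √(0.235998 × 0.179665) = 0.119500 / 0.2059140 = 0.5803

0.58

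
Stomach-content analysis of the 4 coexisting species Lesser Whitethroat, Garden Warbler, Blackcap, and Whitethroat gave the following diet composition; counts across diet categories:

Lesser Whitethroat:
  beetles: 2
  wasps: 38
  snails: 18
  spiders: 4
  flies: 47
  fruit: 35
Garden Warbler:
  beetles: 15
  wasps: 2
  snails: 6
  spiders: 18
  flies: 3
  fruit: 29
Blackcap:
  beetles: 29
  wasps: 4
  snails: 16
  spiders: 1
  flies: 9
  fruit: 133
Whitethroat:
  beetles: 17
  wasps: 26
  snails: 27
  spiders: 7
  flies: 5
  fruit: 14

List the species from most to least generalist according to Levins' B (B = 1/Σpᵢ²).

Proportions for Lesser Whitethroat (n=144): 2/144=0.0139, 38/144=0.2639, 18/144=0.1250, 4/144=0.0278, 47/144=0.3264, 35/144=0.2431
Proportions for Garden Warbler (n=73): 15/73=0.2055, 2/73=0.0274, 6/73=0.0822, 18/73=0.2466, 3/73=0.0411, 29/73=0.3973
Proportions for Blackcap (n=192): 29/192=0.1510, 4/192=0.0208, 16/192=0.0833, 1/192=0.0052, 9/192=0.0469, 133/192=0.6927
Proportions for Whitethroat (n=96): 17/96=0.1771, 26/96=0.2708, 27/96=0.2813, 7/96=0.0729, 5/96=0.0521, 14/96=0.1458
Σp_Lessᵢ² = 0.0139² + 0.2639² + 0.1250² + 0.0278² + 0.3264² + 0.2431² = 0.000193 + 0.069643 + 0.015625 + 0.000773 + 0.106537 + 0.059098 = 0.251869
B_Less = 1 / 0.251869 = 3.9703
Σp_Gardᵢ² = 0.2055² + 0.0274² + 0.0822² + 0.2466² + 0.0411² + 0.3973² = 0.042230 + 0.000751 + 0.006757 + 0.060812 + 0.001689 + 0.157847 = 0.270086
B_Gard = 1 / 0.270086 = 3.7025
Σp_Blacᵢ² = 0.1510² + 0.0208² + 0.0833² + 0.0052² + 0.0469² + 0.6927² = 0.022801 + 0.000433 + 0.006939 + 0.000027 + 0.002200 + 0.479833 = 0.512233
B_Blac = 1 / 0.512233 = 1.9522
Σp_Whitᵢ² = 0.1771² + 0.2708² + 0.2813² + 0.0729² + 0.0521² + 0.1458² = 0.031364 + 0.073333 + 0.079130 + 0.005314 + 0.002714 + 0.021258 = 0.213113
B_Whit = 1 / 0.213113 = 4.6923
Ranking by B (broadest → narrowest): Whitethroat (4.69) > Lesser Whitethroat (3.97) > Garden Warbler (3.70) > Blackcap (1.95)

Whitethroat > Lesser Whitethroat > Garden Warbler > Blackcap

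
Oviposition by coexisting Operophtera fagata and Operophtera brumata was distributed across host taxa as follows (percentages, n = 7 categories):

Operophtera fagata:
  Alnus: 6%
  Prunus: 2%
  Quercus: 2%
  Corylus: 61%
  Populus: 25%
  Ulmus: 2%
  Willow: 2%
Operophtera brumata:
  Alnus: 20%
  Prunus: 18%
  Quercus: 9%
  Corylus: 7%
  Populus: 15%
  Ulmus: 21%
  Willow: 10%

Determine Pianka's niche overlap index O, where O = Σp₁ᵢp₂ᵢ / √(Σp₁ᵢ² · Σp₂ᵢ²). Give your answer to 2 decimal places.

0.39

Convert percentages to proportions (divide by 100).
Σ p₁ᵢp₂ᵢ = 0.0120 + 0.0036 + 0.0018 + 0.0427 + 0.0375 + 0.0042 + 0.0020 = 0.1038
Σp_1ᵢ² = 0.06² + 0.02² + 0.02² + 0.61² + 0.25² + 0.02² + 0.02² = 0.0036 + 0.0004 + 0.0004 + 0.3721 + 0.0625 + 0.0004 + 0.0004 = 0.4398
Σp_2ᵢ² = 0.20² + 0.18² + 0.09² + 0.07² + 0.15² + 0.21² + 0.10² = 0.0400 + 0.0324 + 0.0081 + 0.0049 + 0.0225 + 0.0441 + 0.0100 = 0.1620
O = 0.1038 / √(0.4398 × 0.1620) = 0.1038 / 0.26692 = 0.3889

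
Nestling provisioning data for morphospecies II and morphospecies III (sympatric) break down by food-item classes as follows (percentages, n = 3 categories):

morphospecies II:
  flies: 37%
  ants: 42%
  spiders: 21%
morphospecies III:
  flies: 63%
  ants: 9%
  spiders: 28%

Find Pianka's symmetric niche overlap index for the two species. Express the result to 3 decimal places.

Convert percentages to proportions (divide by 100).
Σ p₁ᵢp₂ᵢ = 0.2331 + 0.0378 + 0.0588 = 0.3297
Σp_1ᵢ² = 0.37² + 0.42² + 0.21² = 0.1369 + 0.1764 + 0.0441 = 0.3574
Σp_2ᵢ² = 0.63² + 0.09² + 0.28² = 0.3969 + 0.0081 + 0.0784 = 0.4834
O = 0.3297 / √(0.3574 × 0.4834) = 0.3297 / 0.415653 = 0.79321

0.793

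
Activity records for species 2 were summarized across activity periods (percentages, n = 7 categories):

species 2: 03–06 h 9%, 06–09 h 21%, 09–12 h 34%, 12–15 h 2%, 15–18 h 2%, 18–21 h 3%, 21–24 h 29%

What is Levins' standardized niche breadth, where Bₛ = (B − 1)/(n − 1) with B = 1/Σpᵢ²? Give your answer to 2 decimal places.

0.49

Convert percentages to proportions (divide by 100).
Σpᵢ² = 0.09² + 0.21² + 0.34² + 0.02² + 0.02² + 0.03² + 0.29² = 0.0081 + 0.0441 + 0.1156 + 0.0004 + 0.0004 + 0.0009 + 0.0841 = 0.2536
B = 1 / 0.2536 = 3.9432
Bₛ = (B − 1)/(n − 1) = (3.9432 − 1)/(7 − 1) = 2.9432/6 = 0.4905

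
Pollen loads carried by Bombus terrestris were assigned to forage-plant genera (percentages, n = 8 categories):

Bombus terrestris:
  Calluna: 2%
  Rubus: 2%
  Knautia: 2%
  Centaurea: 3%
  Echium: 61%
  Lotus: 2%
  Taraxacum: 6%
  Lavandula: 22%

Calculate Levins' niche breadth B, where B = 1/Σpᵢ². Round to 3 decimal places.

Convert percentages to proportions (divide by 100).
Σpᵢ² = 0.02² + 0.02² + 0.02² + 0.03² + 0.61² + 0.02² + 0.06² + 0.22² = 0.0004 + 0.0004 + 0.0004 + 0.0009 + 0.3721 + 0.0004 + 0.0036 + 0.0484 = 0.4266
B = 1 / 0.4266 = 2.34412

2.344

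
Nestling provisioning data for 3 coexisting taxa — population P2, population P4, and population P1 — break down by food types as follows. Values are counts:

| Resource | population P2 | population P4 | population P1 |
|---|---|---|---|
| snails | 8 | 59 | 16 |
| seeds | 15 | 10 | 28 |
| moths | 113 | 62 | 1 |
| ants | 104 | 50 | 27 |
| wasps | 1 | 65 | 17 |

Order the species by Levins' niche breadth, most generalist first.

population P4 > population P1 > population P2

Proportions for population P2 (n=241): 8/241=0.0332, 15/241=0.0622, 113/241=0.4689, 104/241=0.4315, 1/241=0.0041
Proportions for population P4 (n=246): 59/246=0.2398, 10/246=0.0407, 62/246=0.2520, 50/246=0.2033, 65/246=0.2642
Proportions for population P1 (n=89): 16/89=0.1798, 28/89=0.3146, 1/89=0.0112, 27/89=0.3034, 17/89=0.1910
Σp_P2ᵢ² = 0.0332² + 0.0622² + 0.4689² + 0.4315² + 0.0041² = 0.001102 + 0.003869 + 0.219867 + 0.186192 + 0.000017 = 0.411047
B_P2 = 1 / 0.411047 = 2.4328
Σp_P4ᵢ² = 0.2398² + 0.0407² + 0.2520² + 0.2033² + 0.2642² = 0.057504 + 0.001656 + 0.063504 + 0.041331 + 0.069802 = 0.233797
B_P4 = 1 / 0.233797 = 4.2772
Σp_P1ᵢ² = 0.1798² + 0.3146² + 0.0112² + 0.3034² + 0.1910² = 0.032328 + 0.098973 + 0.000125 + 0.092052 + 0.036481 = 0.259959
B_P1 = 1 / 0.259959 = 3.8468
Ranking by B (broadest → narrowest): population P4 (4.28) > population P1 (3.85) > population P2 (2.43)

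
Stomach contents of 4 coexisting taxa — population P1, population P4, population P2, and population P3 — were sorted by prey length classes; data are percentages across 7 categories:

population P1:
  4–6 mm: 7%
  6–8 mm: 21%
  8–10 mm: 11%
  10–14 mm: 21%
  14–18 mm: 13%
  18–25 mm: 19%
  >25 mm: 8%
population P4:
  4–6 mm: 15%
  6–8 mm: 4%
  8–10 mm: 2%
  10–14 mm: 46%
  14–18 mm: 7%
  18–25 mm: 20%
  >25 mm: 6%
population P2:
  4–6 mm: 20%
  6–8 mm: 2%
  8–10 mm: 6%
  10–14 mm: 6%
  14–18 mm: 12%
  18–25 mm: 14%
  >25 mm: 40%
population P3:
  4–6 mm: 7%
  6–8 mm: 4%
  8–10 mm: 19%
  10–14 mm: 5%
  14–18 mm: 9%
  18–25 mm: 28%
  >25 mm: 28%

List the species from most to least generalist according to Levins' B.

population P1 > population P3 > population P2 > population P4

Convert percentages to proportions (divide by 100).
Σp_P1ᵢ² = 0.07² + 0.21² + 0.11² + 0.21² + 0.13² + 0.19² + 0.08² = 0.0049 + 0.0441 + 0.0121 + 0.0441 + 0.0169 + 0.0361 + 0.0064 = 0.1646
B_P1 = 1 / 0.1646 = 6.0753
Σp_P4ᵢ² = 0.15² + 0.04² + 0.02² + 0.46² + 0.07² + 0.20² + 0.06² = 0.0225 + 0.0016 + 0.0004 + 0.2116 + 0.0049 + 0.0400 + 0.0036 = 0.2846
B_P4 = 1 / 0.2846 = 3.5137
Σp_P2ᵢ² = 0.20² + 0.02² + 0.06² + 0.06² + 0.12² + 0.14² + 0.40² = 0.0400 + 0.0004 + 0.0036 + 0.0036 + 0.0144 + 0.0196 + 0.1600 = 0.2416
B_P2 = 1 / 0.2416 = 4.1391
Σp_P3ᵢ² = 0.07² + 0.04² + 0.19² + 0.05² + 0.09² + 0.28² + 0.28² = 0.0049 + 0.0016 + 0.0361 + 0.0025 + 0.0081 + 0.0784 + 0.0784 = 0.2100
B_P3 = 1 / 0.2100 = 4.7619
Ranking by B (broadest → narrowest): population P1 (6.08) > population P3 (4.76) > population P2 (4.14) > population P4 (3.51)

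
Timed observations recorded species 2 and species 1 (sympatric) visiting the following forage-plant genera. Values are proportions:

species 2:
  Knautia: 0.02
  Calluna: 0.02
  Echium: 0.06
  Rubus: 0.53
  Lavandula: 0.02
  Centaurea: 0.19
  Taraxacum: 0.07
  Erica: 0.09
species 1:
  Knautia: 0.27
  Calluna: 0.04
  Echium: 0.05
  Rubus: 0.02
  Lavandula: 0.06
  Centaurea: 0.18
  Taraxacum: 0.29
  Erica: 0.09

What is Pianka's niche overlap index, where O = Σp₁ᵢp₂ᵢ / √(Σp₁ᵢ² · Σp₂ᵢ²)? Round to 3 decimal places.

Σ p₁ᵢp₂ᵢ = 0.0054 + 0.0008 + 0.0030 + 0.0106 + 0.0012 + 0.0342 + 0.0203 + 0.0081 = 0.0836
Σp_1ᵢ² = 0.02² + 0.02² + 0.06² + 0.53² + 0.02² + 0.19² + 0.07² + 0.09² = 0.0004 + 0.0004 + 0.0036 + 0.2809 + 0.0004 + 0.0361 + 0.0049 + 0.0081 = 0.3348
Σp_2ᵢ² = 0.27² + 0.04² + 0.05² + 0.02² + 0.06² + 0.18² + 0.29² + 0.09² = 0.0729 + 0.0016 + 0.0025 + 0.0004 + 0.0036 + 0.0324 + 0.0841 + 0.0081 = 0.2056
O = 0.0836 / √(0.3348 × 0.2056) = 0.0836 / 0.262364 = 0.31864

0.319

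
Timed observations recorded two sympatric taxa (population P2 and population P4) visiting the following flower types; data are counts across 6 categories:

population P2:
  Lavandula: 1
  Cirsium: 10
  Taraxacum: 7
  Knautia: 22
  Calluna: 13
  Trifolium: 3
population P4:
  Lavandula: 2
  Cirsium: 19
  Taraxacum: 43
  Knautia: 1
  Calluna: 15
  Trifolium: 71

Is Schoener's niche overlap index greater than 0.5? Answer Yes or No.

Proportions for population P2 (n=56): 1/56=0.0179, 10/56=0.1786, 7/56=0.1250, 22/56=0.3929, 13/56=0.2321, 3/56=0.0536
Proportions for population P4 (n=151): 2/151=0.0132, 19/151=0.1258, 43/151=0.2848, 1/151=0.0066, 15/151=0.0993, 71/151=0.4702
Σ|p₁ᵢ − p₂ᵢ| = 0.0047 + 0.0528 + 0.1598 + 0.3863 + 0.1328 + 0.4166 = 1.1530
D = 1 − ½ × 1.1530 = 1 − 0.57650 = 0.42350
D = 0.42350 < 0.5 → No.

No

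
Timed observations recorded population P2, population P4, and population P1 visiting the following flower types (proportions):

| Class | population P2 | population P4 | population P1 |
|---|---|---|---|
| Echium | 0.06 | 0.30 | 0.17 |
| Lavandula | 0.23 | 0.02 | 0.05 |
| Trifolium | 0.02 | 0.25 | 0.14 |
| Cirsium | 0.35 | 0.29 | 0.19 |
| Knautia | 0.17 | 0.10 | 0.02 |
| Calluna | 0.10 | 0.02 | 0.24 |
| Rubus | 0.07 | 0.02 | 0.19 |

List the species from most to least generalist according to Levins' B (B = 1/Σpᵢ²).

population P1 > population P2 > population P4

Σp_P2ᵢ² = 0.06² + 0.23² + 0.02² + 0.35² + 0.17² + 0.10² + 0.07² = 0.0036 + 0.0529 + 0.0004 + 0.1225 + 0.0289 + 0.0100 + 0.0049 = 0.2232
B_P2 = 1 / 0.2232 = 4.4803
Σp_P4ᵢ² = 0.30² + 0.02² + 0.25² + 0.29² + 0.10² + 0.02² + 0.02² = 0.0900 + 0.0004 + 0.0625 + 0.0841 + 0.0100 + 0.0004 + 0.0004 = 0.2478
B_P4 = 1 / 0.2478 = 4.0355
Σp_P1ᵢ² = 0.17² + 0.05² + 0.14² + 0.19² + 0.02² + 0.24² + 0.19² = 0.0289 + 0.0025 + 0.0196 + 0.0361 + 0.0004 + 0.0576 + 0.0361 = 0.1812
B_P1 = 1 / 0.1812 = 5.5188
Ranking by B (broadest → narrowest): population P1 (5.52) > population P2 (4.48) > population P4 (4.04)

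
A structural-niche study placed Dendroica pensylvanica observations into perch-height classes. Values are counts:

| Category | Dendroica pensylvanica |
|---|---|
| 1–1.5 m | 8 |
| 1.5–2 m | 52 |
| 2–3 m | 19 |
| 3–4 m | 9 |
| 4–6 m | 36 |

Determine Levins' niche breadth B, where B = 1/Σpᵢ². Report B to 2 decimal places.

Proportions for Dendroica pensylvanica (n=124): 8/124=0.0645, 52/124=0.4194, 19/124=0.1532, 9/124=0.0726, 36/124=0.2903
Σpᵢ² = 0.0645² + 0.4194² + 0.1532² + 0.0726² + 0.2903² = 0.004160 + 0.175896 + 0.023470 + 0.005271 + 0.084274 = 0.293071
B = 1 / 0.293071 = 3.4121

3.41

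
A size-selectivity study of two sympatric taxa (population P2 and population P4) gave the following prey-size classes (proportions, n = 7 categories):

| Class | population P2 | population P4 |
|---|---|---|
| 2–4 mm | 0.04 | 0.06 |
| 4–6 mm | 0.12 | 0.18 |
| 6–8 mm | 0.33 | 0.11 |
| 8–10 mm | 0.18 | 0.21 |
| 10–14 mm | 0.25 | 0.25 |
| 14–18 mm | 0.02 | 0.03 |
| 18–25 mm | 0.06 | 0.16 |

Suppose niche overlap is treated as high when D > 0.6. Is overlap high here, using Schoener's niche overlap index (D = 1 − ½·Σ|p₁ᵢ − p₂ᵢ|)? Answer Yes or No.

Σ|p₁ᵢ − p₂ᵢ| = 0.02 + 0.06 + 0.22 + 0.03 + 0.00 + 0.01 + 0.10 = 0.44
D = 1 − ½ × 0.44 = 1 − 0.220 = 0.7800
D = 0.7800 > 0.6 → Yes.

Yes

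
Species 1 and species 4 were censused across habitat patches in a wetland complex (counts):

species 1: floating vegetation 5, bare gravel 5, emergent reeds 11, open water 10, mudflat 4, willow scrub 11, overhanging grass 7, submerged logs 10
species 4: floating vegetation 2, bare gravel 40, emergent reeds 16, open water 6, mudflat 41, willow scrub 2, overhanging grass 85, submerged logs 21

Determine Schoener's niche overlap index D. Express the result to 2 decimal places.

0.47

Proportions for species 1 (n=63): 5/63=0.0794, 5/63=0.0794, 11/63=0.1746, 10/63=0.1587, 4/63=0.0635, 11/63=0.1746, 7/63=0.1111, 10/63=0.1587
Proportions for species 4 (n=213): 2/213=0.0094, 40/213=0.1878, 16/213=0.0751, 6/213=0.0282, 41/213=0.1925, 2/213=0.0094, 85/213=0.3991, 21/213=0.0986
Σ|p₁ᵢ − p₂ᵢ| = 0.0700 + 0.1084 + 0.0995 + 0.1305 + 0.1290 + 0.1652 + 0.2880 + 0.0601 = 1.0507
D = 1 − ½ × 1.0507 = 1 − 0.52535 = 0.47465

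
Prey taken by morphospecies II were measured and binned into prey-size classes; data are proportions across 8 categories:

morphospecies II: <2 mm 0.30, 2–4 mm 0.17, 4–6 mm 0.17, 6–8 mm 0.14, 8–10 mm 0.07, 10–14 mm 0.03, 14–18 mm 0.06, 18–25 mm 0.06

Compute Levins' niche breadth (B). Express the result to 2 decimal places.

5.54

Σpᵢ² = 0.30² + 0.17² + 0.17² + 0.14² + 0.07² + 0.03² + 0.06² + 0.06² = 0.0900 + 0.0289 + 0.0289 + 0.0196 + 0.0049 + 0.0009 + 0.0036 + 0.0036 = 0.1804
B = 1 / 0.1804 = 5.5432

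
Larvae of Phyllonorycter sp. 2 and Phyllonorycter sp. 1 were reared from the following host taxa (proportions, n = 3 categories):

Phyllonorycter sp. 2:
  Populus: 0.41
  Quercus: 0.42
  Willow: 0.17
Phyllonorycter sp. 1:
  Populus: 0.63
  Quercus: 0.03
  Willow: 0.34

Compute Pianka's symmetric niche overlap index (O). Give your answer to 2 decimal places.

Σ p₁ᵢp₂ᵢ = 0.2583 + 0.0126 + 0.0578 = 0.3287
Σp_1ᵢ² = 0.41² + 0.42² + 0.17² = 0.1681 + 0.1764 + 0.0289 = 0.3734
Σp_2ᵢ² = 0.63² + 0.03² + 0.34² = 0.3969 + 0.0009 + 0.1156 = 0.5134
O = 0.3287 / √(0.3734 × 0.5134) = 0.3287 / 0.43784 = 0.7507

0.75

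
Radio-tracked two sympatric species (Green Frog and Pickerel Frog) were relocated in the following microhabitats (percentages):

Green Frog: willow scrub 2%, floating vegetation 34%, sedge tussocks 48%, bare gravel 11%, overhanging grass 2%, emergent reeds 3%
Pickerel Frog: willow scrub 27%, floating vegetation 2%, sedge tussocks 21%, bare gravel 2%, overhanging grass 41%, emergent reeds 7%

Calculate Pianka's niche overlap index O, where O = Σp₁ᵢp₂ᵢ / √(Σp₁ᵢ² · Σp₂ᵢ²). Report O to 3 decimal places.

0.388

Convert percentages to proportions (divide by 100).
Σ p₁ᵢp₂ᵢ = 0.0054 + 0.0068 + 0.1008 + 0.0022 + 0.0082 + 0.0021 = 0.1255
Σp_1ᵢ² = 0.02² + 0.34² + 0.48² + 0.11² + 0.02² + 0.03² = 0.0004 + 0.1156 + 0.2304 + 0.0121 + 0.0004 + 0.0009 = 0.3598
Σp_2ᵢ² = 0.27² + 0.02² + 0.21² + 0.02² + 0.41² + 0.07² = 0.0729 + 0.0004 + 0.0441 + 0.0004 + 0.1681 + 0.0049 = 0.2908
O = 0.1255 / √(0.3598 × 0.2908) = 0.1255 / 0.323465 = 0.38799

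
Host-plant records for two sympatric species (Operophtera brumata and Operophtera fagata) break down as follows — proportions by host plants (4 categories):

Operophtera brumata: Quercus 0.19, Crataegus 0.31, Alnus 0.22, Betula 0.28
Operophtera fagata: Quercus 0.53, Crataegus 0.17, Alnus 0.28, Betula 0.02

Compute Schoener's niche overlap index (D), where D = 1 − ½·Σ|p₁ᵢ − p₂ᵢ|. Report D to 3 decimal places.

0.600

Σ|p₁ᵢ − p₂ᵢ| = 0.34 + 0.14 + 0.06 + 0.26 = 0.80
D = 1 − ½ × 0.80 = 1 − 0.400 = 0.60000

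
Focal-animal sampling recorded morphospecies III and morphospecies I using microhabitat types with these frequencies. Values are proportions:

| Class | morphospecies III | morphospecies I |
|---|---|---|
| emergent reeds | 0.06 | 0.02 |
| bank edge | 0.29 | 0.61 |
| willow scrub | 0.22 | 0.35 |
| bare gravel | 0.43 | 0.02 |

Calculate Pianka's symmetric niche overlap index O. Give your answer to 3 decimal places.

0.661

Σ p₁ᵢp₂ᵢ = 0.0012 + 0.1769 + 0.0770 + 0.0086 = 0.2637
Σp_1ᵢ² = 0.06² + 0.29² + 0.22² + 0.43² = 0.0036 + 0.0841 + 0.0484 + 0.1849 = 0.3210
Σp_2ᵢ² = 0.02² + 0.61² + 0.35² + 0.02² = 0.0004 + 0.3721 + 0.1225 + 0.0004 = 0.4954
O = 0.2637 / √(0.3210 × 0.4954) = 0.2637 / 0.398777 = 0.66127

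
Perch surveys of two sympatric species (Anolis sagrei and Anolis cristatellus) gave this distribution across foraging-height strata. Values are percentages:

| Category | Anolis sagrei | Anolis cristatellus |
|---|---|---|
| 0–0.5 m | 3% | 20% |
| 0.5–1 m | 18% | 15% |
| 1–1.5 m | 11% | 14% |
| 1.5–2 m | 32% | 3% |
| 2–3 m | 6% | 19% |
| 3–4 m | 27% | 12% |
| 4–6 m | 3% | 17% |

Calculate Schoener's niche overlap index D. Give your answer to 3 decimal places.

Convert percentages to proportions (divide by 100).
Σ|p₁ᵢ − p₂ᵢ| = 0.17 + 0.03 + 0.03 + 0.29 + 0.13 + 0.15 + 0.14 = 0.94
D = 1 − ½ × 0.94 = 1 − 0.470 = 0.53000

0.530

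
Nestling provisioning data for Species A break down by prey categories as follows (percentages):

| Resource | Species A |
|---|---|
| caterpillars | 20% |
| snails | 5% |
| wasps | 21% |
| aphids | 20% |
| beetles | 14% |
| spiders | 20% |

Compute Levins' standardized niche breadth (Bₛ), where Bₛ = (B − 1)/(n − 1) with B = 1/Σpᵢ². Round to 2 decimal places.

0.87

Convert percentages to proportions (divide by 100).
Σpᵢ² = 0.20² + 0.05² + 0.21² + 0.20² + 0.14² + 0.20² = 0.0400 + 0.0025 + 0.0441 + 0.0400 + 0.0196 + 0.0400 = 0.1862
B = 1 / 0.1862 = 5.3706
Bₛ = (B − 1)/(n − 1) = (5.3706 − 1)/(6 − 1) = 4.3706/5 = 0.8741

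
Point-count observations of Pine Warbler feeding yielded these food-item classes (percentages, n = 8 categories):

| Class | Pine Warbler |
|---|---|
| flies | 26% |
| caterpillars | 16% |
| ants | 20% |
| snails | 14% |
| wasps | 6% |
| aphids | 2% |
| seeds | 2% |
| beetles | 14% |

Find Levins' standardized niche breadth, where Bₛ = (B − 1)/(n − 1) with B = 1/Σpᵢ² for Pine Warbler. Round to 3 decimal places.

Convert percentages to proportions (divide by 100).
Σpᵢ² = 0.26² + 0.16² + 0.20² + 0.14² + 0.06² + 0.02² + 0.02² + 0.14² = 0.0676 + 0.0256 + 0.0400 + 0.0196 + 0.0036 + 0.0004 + 0.0004 + 0.0196 = 0.1768
B = 1 / 0.1768 = 5.65611
Bₛ = (B − 1)/(n − 1) = (5.65611 − 1)/(8 − 1) = 4.65611/7 = 0.66516

0.665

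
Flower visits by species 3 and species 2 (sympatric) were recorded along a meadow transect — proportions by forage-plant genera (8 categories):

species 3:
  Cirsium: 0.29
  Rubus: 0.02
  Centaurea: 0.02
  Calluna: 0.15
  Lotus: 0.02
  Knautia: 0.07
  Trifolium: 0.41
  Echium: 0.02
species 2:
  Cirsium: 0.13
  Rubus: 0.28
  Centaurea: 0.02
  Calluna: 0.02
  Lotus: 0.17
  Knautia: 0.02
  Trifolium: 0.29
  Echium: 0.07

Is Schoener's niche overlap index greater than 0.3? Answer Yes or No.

Yes

Σ|p₁ᵢ − p₂ᵢ| = 0.16 + 0.26 + 0.00 + 0.13 + 0.15 + 0.05 + 0.12 + 0.05 = 0.92
D = 1 − ½ × 0.92 = 1 − 0.460 = 0.5400
D = 0.5400 > 0.3 → Yes.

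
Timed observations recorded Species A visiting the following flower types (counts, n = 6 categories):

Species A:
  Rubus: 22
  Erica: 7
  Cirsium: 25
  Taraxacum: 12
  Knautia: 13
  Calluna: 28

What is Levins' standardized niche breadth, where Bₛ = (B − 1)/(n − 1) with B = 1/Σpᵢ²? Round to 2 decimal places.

0.82

Proportions for Species A (n=107): 22/107=0.2056, 7/107=0.0654, 25/107=0.2336, 12/107=0.1121, 13/107=0.1215, 28/107=0.2617
Σpᵢ² = 0.2056² + 0.0654² + 0.2336² + 0.1121² + 0.1215² + 0.2617² = 0.042271 + 0.004277 + 0.054569 + 0.012566 + 0.014762 + 0.068487 = 0.196932
B = 1 / 0.196932 = 5.0779
Bₛ = (B − 1)/(n − 1) = (5.0779 − 1)/(6 − 1) = 4.0779/5 = 0.8156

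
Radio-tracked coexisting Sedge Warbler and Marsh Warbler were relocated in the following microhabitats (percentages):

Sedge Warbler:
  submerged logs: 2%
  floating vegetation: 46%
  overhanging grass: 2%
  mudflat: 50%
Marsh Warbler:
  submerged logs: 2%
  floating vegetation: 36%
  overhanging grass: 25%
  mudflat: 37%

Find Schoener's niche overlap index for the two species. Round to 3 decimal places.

Convert percentages to proportions (divide by 100).
Σ|p₁ᵢ − p₂ᵢ| = 0.00 + 0.10 + 0.23 + 0.13 = 0.46
D = 1 − ½ × 0.46 = 1 − 0.230 = 0.77000

0.770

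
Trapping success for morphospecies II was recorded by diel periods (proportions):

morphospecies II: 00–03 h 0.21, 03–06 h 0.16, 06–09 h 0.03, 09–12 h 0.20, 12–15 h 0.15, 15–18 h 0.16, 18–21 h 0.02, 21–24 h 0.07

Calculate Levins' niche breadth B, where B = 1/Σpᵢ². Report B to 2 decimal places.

6.10

Σpᵢ² = 0.21² + 0.16² + 0.03² + 0.20² + 0.15² + 0.16² + 0.02² + 0.07² = 0.0441 + 0.0256 + 0.0009 + 0.0400 + 0.0225 + 0.0256 + 0.0004 + 0.0049 = 0.1640
B = 1 / 0.1640 = 6.0976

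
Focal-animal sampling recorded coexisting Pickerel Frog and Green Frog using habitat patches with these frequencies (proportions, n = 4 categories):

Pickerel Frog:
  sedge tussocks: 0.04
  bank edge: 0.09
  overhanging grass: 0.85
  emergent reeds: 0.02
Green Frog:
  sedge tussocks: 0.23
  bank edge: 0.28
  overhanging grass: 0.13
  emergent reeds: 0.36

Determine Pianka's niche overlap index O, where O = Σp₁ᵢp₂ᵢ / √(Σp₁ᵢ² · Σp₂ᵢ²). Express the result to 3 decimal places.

0.337

Σ p₁ᵢp₂ᵢ = 0.0092 + 0.0252 + 0.1105 + 0.0072 = 0.1521
Σp_1ᵢ² = 0.04² + 0.09² + 0.85² + 0.02² = 0.0016 + 0.0081 + 0.7225 + 0.0004 = 0.7326
Σp_2ᵢ² = 0.23² + 0.28² + 0.13² + 0.36² = 0.0529 + 0.0784 + 0.0169 + 0.1296 = 0.2778
O = 0.1521 / √(0.7326 × 0.2778) = 0.1521 / 0.451128 = 0.33715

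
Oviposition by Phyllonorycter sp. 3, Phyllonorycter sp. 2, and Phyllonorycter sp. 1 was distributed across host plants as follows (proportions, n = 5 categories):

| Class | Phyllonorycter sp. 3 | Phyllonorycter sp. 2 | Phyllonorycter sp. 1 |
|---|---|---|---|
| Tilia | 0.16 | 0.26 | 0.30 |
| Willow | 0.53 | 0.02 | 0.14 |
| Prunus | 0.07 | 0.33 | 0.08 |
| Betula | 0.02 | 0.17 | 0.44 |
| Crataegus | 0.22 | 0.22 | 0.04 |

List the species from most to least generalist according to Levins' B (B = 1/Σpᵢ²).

Σp_3ᵢ² = 0.16² + 0.53² + 0.07² + 0.02² + 0.22² = 0.0256 + 0.2809 + 0.0049 + 0.0004 + 0.0484 = 0.3602
B_3 = 1 / 0.3602 = 2.7762
Σp_2ᵢ² = 0.26² + 0.02² + 0.33² + 0.17² + 0.22² = 0.0676 + 0.0004 + 0.1089 + 0.0289 + 0.0484 = 0.2542
B_2 = 1 / 0.2542 = 3.9339
Σp_1ᵢ² = 0.30² + 0.14² + 0.08² + 0.44² + 0.04² = 0.0900 + 0.0196 + 0.0064 + 0.1936 + 0.0016 = 0.3112
B_1 = 1 / 0.3112 = 3.2134
Ranking by B (broadest → narrowest): Phyllonorycter sp. 2 (3.93) > Phyllonorycter sp. 1 (3.21) > Phyllonorycter sp. 3 (2.78)

Phyllonorycter sp. 2 > Phyllonorycter sp. 1 > Phyllonorycter sp. 3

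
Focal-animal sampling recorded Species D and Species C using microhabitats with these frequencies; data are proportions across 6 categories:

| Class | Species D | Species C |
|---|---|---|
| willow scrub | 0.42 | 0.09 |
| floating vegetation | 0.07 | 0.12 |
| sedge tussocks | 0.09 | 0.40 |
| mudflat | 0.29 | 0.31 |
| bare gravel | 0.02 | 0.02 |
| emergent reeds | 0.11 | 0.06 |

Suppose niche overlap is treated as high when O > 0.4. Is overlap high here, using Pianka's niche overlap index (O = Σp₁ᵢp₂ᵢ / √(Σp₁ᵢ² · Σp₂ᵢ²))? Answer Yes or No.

Σ p₁ᵢp₂ᵢ = 0.0378 + 0.0084 + 0.0360 + 0.0899 + 0.0004 + 0.0066 = 0.1791
Σp_1ᵢ² = 0.42² + 0.07² + 0.09² + 0.29² + 0.02² + 0.11² = 0.1764 + 0.0049 + 0.0081 + 0.0841 + 0.0004 + 0.0121 = 0.2860
Σp_2ᵢ² = 0.09² + 0.12² + 0.40² + 0.31² + 0.02² + 0.06² = 0.0081 + 0.0144 + 0.1600 + 0.0961 + 0.0004 + 0.0036 = 0.2826
O = 0.1791 / √(0.2860 × 0.2826) = 0.1791 / 0.28429 = 0.6300
O = 0.6300 > 0.4 → Yes.

Yes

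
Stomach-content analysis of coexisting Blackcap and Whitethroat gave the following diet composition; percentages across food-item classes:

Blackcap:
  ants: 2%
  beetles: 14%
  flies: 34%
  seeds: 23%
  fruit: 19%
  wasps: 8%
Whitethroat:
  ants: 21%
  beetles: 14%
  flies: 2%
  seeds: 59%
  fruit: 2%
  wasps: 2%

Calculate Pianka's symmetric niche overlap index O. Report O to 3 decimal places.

0.556

Convert percentages to proportions (divide by 100).
Σ p₁ᵢp₂ᵢ = 0.0042 + 0.0196 + 0.0068 + 0.1357 + 0.0038 + 0.0016 = 0.1717
Σp_1ᵢ² = 0.02² + 0.14² + 0.34² + 0.23² + 0.19² + 0.08² = 0.0004 + 0.0196 + 0.1156 + 0.0529 + 0.0361 + 0.0064 = 0.2310
Σp_2ᵢ² = 0.21² + 0.14² + 0.02² + 0.59² + 0.02² + 0.02² = 0.0441 + 0.0196 + 0.0004 + 0.3481 + 0.0004 + 0.0004 = 0.4130
O = 0.1717 / √(0.2310 × 0.4130) = 0.1717 / 0.308874 = 0.55589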